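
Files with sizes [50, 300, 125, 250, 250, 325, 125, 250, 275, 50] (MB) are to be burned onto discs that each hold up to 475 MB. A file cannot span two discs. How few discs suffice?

Total = 325 + 300 + 275 + 250 + 250 + 250 + 125 + 125 + 50 + 50 = 2000 MB.
Lower bound: ⌈2000/475⌉ = 5 discs.
Also, 6 files each exceed 475/2 MB, and no two of those can share a disc, so at least 6 discs are needed.
A packing using 6 discs:
  disc 1: 325 + 125 = 450
  disc 2: 300 + 125 + 50 = 475
  disc 3: 275 + 50 = 325
  disc 4: 250 = 250
  disc 5: 250 = 250
  disc 6: 250 = 250
This matches the lower bound, so 6 is optimal.

6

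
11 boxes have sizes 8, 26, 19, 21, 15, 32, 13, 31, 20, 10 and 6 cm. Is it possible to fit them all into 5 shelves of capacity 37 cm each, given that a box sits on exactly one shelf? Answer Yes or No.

No

Total = 201 cm; ⌈201/37⌉ = 6.
At least 6 shelves are required, but only 5 are allowed.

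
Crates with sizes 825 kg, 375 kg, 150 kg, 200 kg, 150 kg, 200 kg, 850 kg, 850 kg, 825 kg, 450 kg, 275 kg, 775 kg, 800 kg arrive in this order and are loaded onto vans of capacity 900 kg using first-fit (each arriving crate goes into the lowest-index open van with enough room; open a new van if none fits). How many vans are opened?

9

  825 → van 1 (new)  [load 825/900]
  375 → van 2 (new)  [load 375/900]
  150 → van 2  [load 525/900]
  200 → van 2  [load 725/900]
  150 → van 2  [load 875/900]
  200 → van 3 (new)  [load 200/900]
  850 → van 4 (new)  [load 850/900]
  850 → van 5 (new)  [load 850/900]
  825 → van 6 (new)  [load 825/900]
  450 → van 3  [load 650/900]
  275 → van 7 (new)  [load 275/900]
  775 → van 8 (new)  [load 775/900]
  800 → van 9 (new)  [load 800/900]
9 vans opened.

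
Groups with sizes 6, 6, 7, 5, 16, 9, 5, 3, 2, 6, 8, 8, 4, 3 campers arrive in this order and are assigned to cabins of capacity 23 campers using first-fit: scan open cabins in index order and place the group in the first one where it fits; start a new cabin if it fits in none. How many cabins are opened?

  6 → cabin 1 (new)  [load 6/23]
  6 → cabin 1  [load 12/23]
  7 → cabin 1  [load 19/23]
  5 → cabin 2 (new)  [load 5/23]
  16 → cabin 2  [load 21/23]
  9 → cabin 3 (new)  [load 9/23]
  5 → cabin 3  [load 14/23]
  3 → cabin 1  [load 22/23]
  2 → cabin 2  [load 23/23]
  6 → cabin 3  [load 20/23]
  8 → cabin 4 (new)  [load 8/23]
  8 → cabin 4  [load 16/23]
  4 → cabin 4  [load 20/23]
  3 → cabin 3  [load 23/23]
4 cabins opened.

4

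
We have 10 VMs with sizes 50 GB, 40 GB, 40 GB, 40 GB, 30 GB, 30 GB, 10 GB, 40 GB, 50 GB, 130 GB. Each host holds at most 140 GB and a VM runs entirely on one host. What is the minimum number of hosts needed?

Total = 130 + 50 + 50 + 40 + 40 + 40 + 40 + 30 + 30 + 10 = 460 GB.
Lower bound: ⌈460/140⌉ = 4 hosts.
A packing using 4 hosts:
  host 1: 130 + 10 = 140
  host 2: 50 + 50 + 40 = 140
  host 3: 40 + 40 + 40 = 120
  host 4: 30 + 30 = 60
This matches the lower bound, so 4 is optimal.

4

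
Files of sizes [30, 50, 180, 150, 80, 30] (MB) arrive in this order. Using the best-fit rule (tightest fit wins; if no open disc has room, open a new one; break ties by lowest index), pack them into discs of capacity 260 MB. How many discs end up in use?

  30 → disc 1 (new)  [load 30/260]
  50 → disc 1  [load 80/260]
  180 → disc 1  [load 260/260]
  150 → disc 2 (new)  [load 150/260]
  80 → disc 2  [load 230/260]
  30 → disc 2  [load 260/260]
2 discs opened.

2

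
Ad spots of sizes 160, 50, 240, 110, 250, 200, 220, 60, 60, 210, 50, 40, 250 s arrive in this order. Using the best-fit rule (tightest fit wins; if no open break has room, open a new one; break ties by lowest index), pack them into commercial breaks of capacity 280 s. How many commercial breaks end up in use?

  160 → break 1 (new)  [load 160/280]
  50 → break 1  [load 210/280]
  240 → break 2 (new)  [load 240/280]
  110 → break 3 (new)  [load 110/280]
  250 → break 4 (new)  [load 250/280]
  200 → break 5 (new)  [load 200/280]
  220 → break 6 (new)  [load 220/280]
  60 → break 6  [load 280/280]
  60 → break 1  [load 270/280]
  210 → break 7 (new)  [load 210/280]
  50 → break 7  [load 260/280]
  40 → break 2  [load 280/280]
  250 → break 8 (new)  [load 250/280]
8 commercial breaks opened.

8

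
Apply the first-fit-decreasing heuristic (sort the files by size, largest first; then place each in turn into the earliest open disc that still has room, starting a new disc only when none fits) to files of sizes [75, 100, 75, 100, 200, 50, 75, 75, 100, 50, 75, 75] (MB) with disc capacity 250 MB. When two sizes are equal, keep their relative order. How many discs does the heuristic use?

5

Sorted descending: 200, 100, 100, 100, 75, 75, 75, 75, 75, 75, 50, 50.
  200 → disc 1 (new)  [load 200/250]
  100 → disc 2 (new)  [load 100/250]
  100 → disc 2  [load 200/250]
  100 → disc 3 (new)  [load 100/250]
  75 → disc 3  [load 175/250]
  75 → disc 3  [load 250/250]
  75 → disc 4 (new)  [load 75/250]
  75 → disc 4  [load 150/250]
  75 → disc 4  [load 225/250]
  75 → disc 5 (new)  [load 75/250]
  50 → disc 1  [load 250/250]
  50 → disc 2  [load 250/250]
5 discs opened.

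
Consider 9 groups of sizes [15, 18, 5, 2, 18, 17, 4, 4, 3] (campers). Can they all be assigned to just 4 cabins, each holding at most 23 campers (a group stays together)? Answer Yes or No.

Yes

A valid assignment using 4 cabins:
  cabin 1: 18 + 5 = 23
  cabin 2: 18 + 4 = 22
  cabin 3: 17 + 4 + 2 = 23
  cabin 4: 15 + 3 = 18
Every load is within 23 campers, so 4 cabins suffice.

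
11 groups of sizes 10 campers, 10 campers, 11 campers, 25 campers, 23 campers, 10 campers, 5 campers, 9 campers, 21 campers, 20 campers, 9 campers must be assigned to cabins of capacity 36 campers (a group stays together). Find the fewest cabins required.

Total = 25 + 23 + 21 + 20 + 11 + 10 + 10 + 10 + 9 + 9 + 5 = 153 campers.
Lower bound: ⌈153/36⌉ = 5 cabins.
A packing using 5 cabins:
  cabin 1: 25 + 11 = 36
  cabin 2: 23 + 10 = 33
  cabin 3: 21 + 10 + 5 = 36
  cabin 4: 20 + 10 = 30
  cabin 5: 9 + 9 = 18
This matches the lower bound, so 5 is optimal.

5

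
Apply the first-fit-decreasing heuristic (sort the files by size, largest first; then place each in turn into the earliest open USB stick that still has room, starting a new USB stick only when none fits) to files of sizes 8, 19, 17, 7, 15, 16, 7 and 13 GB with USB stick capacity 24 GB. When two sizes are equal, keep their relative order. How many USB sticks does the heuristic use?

Sorted descending: 19, 17, 16, 15, 13, 8, 7, 7.
  19 → USB stick 1 (new)  [load 19/24]
  17 → USB stick 2 (new)  [load 17/24]
  16 → USB stick 3 (new)  [load 16/24]
  15 → USB stick 4 (new)  [load 15/24]
  13 → USB stick 5 (new)  [load 13/24]
  8 → USB stick 3  [load 24/24]
  7 → USB stick 2  [load 24/24]
  7 → USB stick 4  [load 22/24]
5 USB sticks opened.

5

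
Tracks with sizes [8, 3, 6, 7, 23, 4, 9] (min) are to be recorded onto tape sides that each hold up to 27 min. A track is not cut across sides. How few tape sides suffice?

Total = 23 + 9 + 8 + 7 + 6 + 4 + 3 = 60 min.
Lower bound: ⌈60/27⌉ = 3 tape sides.
A packing using 3 tape sides:
  side 1: 23 + 4 = 27
  side 2: 9 + 8 + 7 + 3 = 27
  side 3: 6 = 6
This matches the lower bound, so 3 is optimal.

3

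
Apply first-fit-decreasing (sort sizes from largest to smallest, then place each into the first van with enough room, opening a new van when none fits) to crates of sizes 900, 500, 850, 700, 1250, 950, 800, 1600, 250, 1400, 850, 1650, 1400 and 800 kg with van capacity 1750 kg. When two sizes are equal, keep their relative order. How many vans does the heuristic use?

Sorted descending: 1650, 1600, 1400, 1400, 1250, 950, 900, 850, 850, 800, 800, 700, 500, 250.
  1650 → van 1 (new)  [load 1650/1750]
  1600 → van 2 (new)  [load 1600/1750]
  1400 → van 3 (new)  [load 1400/1750]
  1400 → van 4 (new)  [load 1400/1750]
  1250 → van 5 (new)  [load 1250/1750]
  950 → van 6 (new)  [load 950/1750]
  900 → van 7 (new)  [load 900/1750]
  850 → van 7  [load 1750/1750]
  850 → van 8 (new)  [load 850/1750]
  800 → van 6  [load 1750/1750]
  800 → van 8  [load 1650/1750]
  700 → van 9 (new)  [load 700/1750]
  500 → van 5  [load 1750/1750]
  250 → van 3  [load 1650/1750]
9 vans opened.

9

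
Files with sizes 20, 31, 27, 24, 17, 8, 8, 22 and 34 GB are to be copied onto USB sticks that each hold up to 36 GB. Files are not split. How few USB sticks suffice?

Total = 34 + 31 + 27 + 24 + 22 + 20 + 17 + 8 + 8 = 191 GB.
Lower bound: ⌈191/36⌉ = 6 USB sticks.
A packing using 7 USB sticks:
  USB stick 1: 34 = 34
  USB stick 2: 31 = 31
  USB stick 3: 27 + 8 = 35
  USB stick 4: 24 + 8 = 32
  USB stick 5: 22 = 22
  USB stick 6: 20 = 20
  USB stick 7: 17 = 17
No arrangement into 6 USB sticks stays within capacity, so 7 is optimal.

7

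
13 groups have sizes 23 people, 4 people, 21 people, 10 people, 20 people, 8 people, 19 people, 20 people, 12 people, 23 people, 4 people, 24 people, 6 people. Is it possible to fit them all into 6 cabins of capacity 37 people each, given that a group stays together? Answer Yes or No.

Total = 194 people; ⌈194/37⌉ = 6.
7 groups each exceed half the capacity and cannot share a cabin, forcing at least 7 cabins.
At least 7 cabins are required, but only 6 are allowed.

No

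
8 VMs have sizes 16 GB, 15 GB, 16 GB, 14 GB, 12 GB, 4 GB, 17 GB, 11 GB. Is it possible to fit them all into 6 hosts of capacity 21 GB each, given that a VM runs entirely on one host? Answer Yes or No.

Total = 105 GB; ⌈105/21⌉ = 5.
7 VMs each exceed half the capacity and cannot share a host, forcing at least 7 hosts.
At least 7 hosts are required, but only 6 are allowed.

No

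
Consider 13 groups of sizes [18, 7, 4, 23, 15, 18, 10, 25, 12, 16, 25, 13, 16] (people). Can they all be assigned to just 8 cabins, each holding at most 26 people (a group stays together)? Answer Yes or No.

No

Total = 202 people; ⌈202/26⌉ = 8.
The bound of 8 does not rule out 8, but exhaustive search shows no assignment into 8 cabins of capacity 26 people exists — the minimum is 9.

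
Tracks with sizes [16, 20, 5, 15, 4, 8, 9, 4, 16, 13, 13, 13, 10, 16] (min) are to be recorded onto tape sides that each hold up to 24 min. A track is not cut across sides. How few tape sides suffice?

8

Total = 20 + 16 + 16 + 16 + 15 + 13 + 13 + 13 + 10 + 9 + 8 + 5 + 4 + 4 = 162 min.
Lower bound: ⌈162/24⌉ = 7 tape sides.
Also, 8 tracks each exceed 12 min, and no two of those can share a side, so at least 8 tape sides are needed.
A packing using 8 tape sides:
  side 1: 20 + 4 = 24
  side 2: 16 + 8 = 24
  side 3: 16 + 5 = 21
  side 4: 16 + 4 = 20
  side 5: 15 + 9 = 24
  side 6: 13 + 10 = 23
  side 7: 13 = 13
  side 8: 13 = 13
This matches the lower bound, so 8 is optimal.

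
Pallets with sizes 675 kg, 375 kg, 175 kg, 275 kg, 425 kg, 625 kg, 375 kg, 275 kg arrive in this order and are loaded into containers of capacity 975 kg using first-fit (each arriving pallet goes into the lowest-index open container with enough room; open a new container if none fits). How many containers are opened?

4

  675 → container 1 (new)  [load 675/975]
  375 → container 2 (new)  [load 375/975]
  175 → container 1  [load 850/975]
  275 → container 2  [load 650/975]
  425 → container 3 (new)  [load 425/975]
  625 → container 4 (new)  [load 625/975]
  375 → container 3  [load 800/975]
  275 → container 2  [load 925/975]
4 containers opened.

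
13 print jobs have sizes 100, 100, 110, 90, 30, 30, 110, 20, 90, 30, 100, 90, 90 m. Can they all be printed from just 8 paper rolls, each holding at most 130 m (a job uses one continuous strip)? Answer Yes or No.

Total = 990 m; ⌈990/130⌉ = 8.
9 print jobs each exceed half the capacity and cannot share a roll, forcing at least 9 paper rolls.
At least 9 paper rolls are required, but only 8 are allowed.

No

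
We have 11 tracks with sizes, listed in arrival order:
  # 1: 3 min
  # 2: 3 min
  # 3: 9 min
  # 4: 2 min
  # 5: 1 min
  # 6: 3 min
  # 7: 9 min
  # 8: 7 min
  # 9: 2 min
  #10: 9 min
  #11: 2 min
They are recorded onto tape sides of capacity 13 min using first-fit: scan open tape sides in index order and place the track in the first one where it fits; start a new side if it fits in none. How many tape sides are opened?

5

  3 → side 1 (new)  [load 3/13]
  3 → side 1  [load 6/13]
  9 → side 2 (new)  [load 9/13]
  2 → side 1  [load 8/13]
  1 → side 1  [load 9/13]
  3 → side 1  [load 12/13]
  9 → side 3 (new)  [load 9/13]
  7 → side 4 (new)  [load 7/13]
  2 → side 2  [load 11/13]
  9 → side 5 (new)  [load 9/13]
  2 → side 2  [load 13/13]
5 tape sides opened.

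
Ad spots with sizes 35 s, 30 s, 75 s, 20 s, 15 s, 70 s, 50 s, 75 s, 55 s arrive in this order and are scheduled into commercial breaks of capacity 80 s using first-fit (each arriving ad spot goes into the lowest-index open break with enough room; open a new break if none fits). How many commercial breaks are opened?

6

  35 → break 1 (new)  [load 35/80]
  30 → break 1  [load 65/80]
  75 → break 2 (new)  [load 75/80]
  20 → break 3 (new)  [load 20/80]
  15 → break 1  [load 80/80]
  70 → break 4 (new)  [load 70/80]
  50 → break 3  [load 70/80]
  75 → break 5 (new)  [load 75/80]
  55 → break 6 (new)  [load 55/80]
6 commercial breaks opened.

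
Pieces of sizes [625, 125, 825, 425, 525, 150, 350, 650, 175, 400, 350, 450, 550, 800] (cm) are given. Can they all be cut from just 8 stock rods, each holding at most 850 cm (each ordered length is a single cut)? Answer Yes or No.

No

Total = 6400 cm; ⌈6400/850⌉ = 8.
The bound of 8 does not rule out 8, but exhaustive search shows no assignment into 8 stock rods of capacity 850 cm exists — the minimum is 9.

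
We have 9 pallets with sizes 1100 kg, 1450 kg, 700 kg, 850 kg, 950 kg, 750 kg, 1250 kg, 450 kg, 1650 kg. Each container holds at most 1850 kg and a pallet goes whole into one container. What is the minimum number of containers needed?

6

Total = 1650 + 1450 + 1250 + 1100 + 950 + 850 + 750 + 700 + 450 = 9150 kg.
Lower bound: ⌈9150/1850⌉ = 5 containers.
A packing using 6 containers:
  container 1: 1650 = 1650
  container 2: 1450 = 1450
  container 3: 1250 + 450 = 1700
  container 4: 1100 + 750 = 1850
  container 5: 950 + 850 = 1800
  container 6: 700 = 700
No arrangement into 5 containers stays within capacity, so 6 is optimal.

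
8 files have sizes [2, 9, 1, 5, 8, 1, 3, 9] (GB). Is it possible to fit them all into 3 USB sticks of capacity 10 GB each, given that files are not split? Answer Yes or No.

Total = 38 GB; ⌈38/10⌉ = 4.
At least 4 USB sticks are required, but only 3 are allowed.

No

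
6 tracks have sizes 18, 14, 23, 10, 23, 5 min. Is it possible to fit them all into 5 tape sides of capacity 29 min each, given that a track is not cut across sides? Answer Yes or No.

A valid assignment using 4 tape sides:
  side 1: 23 + 5 = 28
  side 2: 23 = 23
  side 3: 18 + 10 = 28
  side 4: 14 = 14
That uses only 4 ≤ 5, so 5 tape sides are enough.

Yes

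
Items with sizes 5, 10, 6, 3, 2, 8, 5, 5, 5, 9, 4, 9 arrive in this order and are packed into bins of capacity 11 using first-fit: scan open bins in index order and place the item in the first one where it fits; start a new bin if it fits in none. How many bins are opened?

  5 → bin 1 (new)  [load 5/11]
  10 → bin 2 (new)  [load 10/11]
  6 → bin 1  [load 11/11]
  3 → bin 3 (new)  [load 3/11]
  2 → bin 3  [load 5/11]
  8 → bin 4 (new)  [load 8/11]
  5 → bin 3  [load 10/11]
  5 → bin 5 (new)  [load 5/11]
  5 → bin 5  [load 10/11]
  9 → bin 6 (new)  [load 9/11]
  4 → bin 7 (new)  [load 4/11]
  9 → bin 8 (new)  [load 9/11]
8 bins opened.

8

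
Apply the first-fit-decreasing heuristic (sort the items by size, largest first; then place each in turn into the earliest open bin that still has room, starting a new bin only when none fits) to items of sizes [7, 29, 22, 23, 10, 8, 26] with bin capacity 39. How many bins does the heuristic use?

4

Sorted descending: 29, 26, 23, 22, 10, 8, 7.
  29 → bin 1 (new)  [load 29/39]
  26 → bin 2 (new)  [load 26/39]
  23 → bin 3 (new)  [load 23/39]
  22 → bin 4 (new)  [load 22/39]
  10 → bin 1  [load 39/39]
  8 → bin 2  [load 34/39]
  7 → bin 3  [load 30/39]
4 bins opened.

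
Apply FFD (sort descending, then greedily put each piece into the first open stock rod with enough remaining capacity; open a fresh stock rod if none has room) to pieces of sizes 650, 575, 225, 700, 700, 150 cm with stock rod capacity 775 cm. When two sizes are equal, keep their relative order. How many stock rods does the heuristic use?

Sorted descending: 700, 700, 650, 575, 225, 150.
  700 → stock rod 1 (new)  [load 700/775]
  700 → stock rod 2 (new)  [load 700/775]
  650 → stock rod 3 (new)  [load 650/775]
  575 → stock rod 4 (new)  [load 575/775]
  225 → stock rod 5 (new)  [load 225/775]
  150 → stock rod 4  [load 725/775]
5 stock rods opened.

5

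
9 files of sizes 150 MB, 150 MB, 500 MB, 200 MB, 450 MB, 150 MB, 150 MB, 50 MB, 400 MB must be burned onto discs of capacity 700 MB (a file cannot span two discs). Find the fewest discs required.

4

Total = 500 + 450 + 400 + 200 + 150 + 150 + 150 + 150 + 50 = 2200 MB.
Lower bound: ⌈2200/700⌉ = 4 discs.
A packing using 4 discs:
  disc 1: 500 + 200 = 700
  disc 2: 450 + 150 + 50 = 650
  disc 3: 400 + 150 + 150 = 700
  disc 4: 150 = 150
This matches the lower bound, so 4 is optimal.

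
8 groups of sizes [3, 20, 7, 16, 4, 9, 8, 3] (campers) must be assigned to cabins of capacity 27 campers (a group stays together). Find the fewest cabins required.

Total = 20 + 16 + 9 + 8 + 7 + 4 + 3 + 3 = 70 campers.
Lower bound: ⌈70/27⌉ = 3 cabins.
A packing using 3 cabins:
  cabin 1: 20 + 7 = 27
  cabin 2: 16 + 9 = 25
  cabin 3: 8 + 4 + 3 + 3 = 18
This matches the lower bound, so 3 is optimal.

3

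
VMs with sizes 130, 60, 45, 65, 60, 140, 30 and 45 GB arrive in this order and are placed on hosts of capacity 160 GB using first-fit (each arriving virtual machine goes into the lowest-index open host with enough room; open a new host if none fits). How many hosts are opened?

  130 → host 1 (new)  [load 130/160]
  60 → host 2 (new)  [load 60/160]
  45 → host 2  [load 105/160]
  65 → host 3 (new)  [load 65/160]
  60 → host 3  [load 125/160]
  140 → host 4 (new)  [load 140/160]
  30 → host 1  [load 160/160]
  45 → host 2  [load 150/160]
4 hosts opened.

4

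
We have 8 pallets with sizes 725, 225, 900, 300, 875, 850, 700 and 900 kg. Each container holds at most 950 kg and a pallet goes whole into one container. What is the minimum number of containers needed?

Total = 900 + 900 + 875 + 850 + 725 + 700 + 300 + 225 = 5475 kg.
Lower bound: ⌈5475/950⌉ = 6 containers.
A packing using 7 containers:
  container 1: 900 = 900
  container 2: 900 = 900
  container 3: 875 = 875
  container 4: 850 = 850
  container 5: 725 + 225 = 950
  container 6: 700 = 700
  container 7: 300 = 300
No arrangement into 6 containers stays within capacity, so 7 is optimal.

7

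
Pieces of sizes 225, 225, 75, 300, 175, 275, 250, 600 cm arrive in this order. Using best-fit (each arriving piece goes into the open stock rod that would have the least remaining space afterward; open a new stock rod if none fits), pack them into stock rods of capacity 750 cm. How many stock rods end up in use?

  225 → stock rod 1 (new)  [load 225/750]
  225 → stock rod 1  [load 450/750]
  75 → stock rod 1  [load 525/750]
  300 → stock rod 2 (new)  [load 300/750]
  175 → stock rod 1  [load 700/750]
  275 → stock rod 2  [load 575/750]
  250 → stock rod 3 (new)  [load 250/750]
  600 → stock rod 4 (new)  [load 600/750]
4 stock rods opened.

4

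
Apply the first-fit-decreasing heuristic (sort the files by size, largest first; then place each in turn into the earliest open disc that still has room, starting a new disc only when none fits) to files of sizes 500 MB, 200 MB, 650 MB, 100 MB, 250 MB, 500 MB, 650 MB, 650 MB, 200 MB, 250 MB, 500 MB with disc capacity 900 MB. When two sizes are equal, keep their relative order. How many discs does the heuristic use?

6

Sorted descending: 650, 650, 650, 500, 500, 500, 250, 250, 200, 200, 100.
  650 → disc 1 (new)  [load 650/900]
  650 → disc 2 (new)  [load 650/900]
  650 → disc 3 (new)  [load 650/900]
  500 → disc 4 (new)  [load 500/900]
  500 → disc 5 (new)  [load 500/900]
  500 → disc 6 (new)  [load 500/900]
  250 → disc 1  [load 900/900]
  250 → disc 2  [load 900/900]
  200 → disc 3  [load 850/900]
  200 → disc 4  [load 700/900]
  100 → disc 4  [load 800/900]
6 discs opened.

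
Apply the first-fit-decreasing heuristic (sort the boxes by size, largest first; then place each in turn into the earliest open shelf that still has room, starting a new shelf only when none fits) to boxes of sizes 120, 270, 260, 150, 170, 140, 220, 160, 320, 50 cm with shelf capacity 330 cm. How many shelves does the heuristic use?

7

Sorted descending: 320, 270, 260, 220, 170, 160, 150, 140, 120, 50.
  320 → shelf 1 (new)  [load 320/330]
  270 → shelf 2 (new)  [load 270/330]
  260 → shelf 3 (new)  [load 260/330]
  220 → shelf 4 (new)  [load 220/330]
  170 → shelf 5 (new)  [load 170/330]
  160 → shelf 5  [load 330/330]
  150 → shelf 6 (new)  [load 150/330]
  140 → shelf 6  [load 290/330]
  120 → shelf 7 (new)  [load 120/330]
  50 → shelf 2  [load 320/330]
7 shelves opened.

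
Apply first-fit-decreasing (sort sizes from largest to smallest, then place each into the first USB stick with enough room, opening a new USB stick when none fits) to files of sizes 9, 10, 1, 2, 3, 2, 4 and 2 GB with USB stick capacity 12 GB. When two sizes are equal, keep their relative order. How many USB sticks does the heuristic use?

3

Sorted descending: 10, 9, 4, 3, 2, 2, 2, 1.
  10 → USB stick 1 (new)  [load 10/12]
  9 → USB stick 2 (new)  [load 9/12]
  4 → USB stick 3 (new)  [load 4/12]
  3 → USB stick 2  [load 12/12]
  2 → USB stick 1  [load 12/12]
  2 → USB stick 3  [load 6/12]
  2 → USB stick 3  [load 8/12]
  1 → USB stick 3  [load 9/12]
3 USB sticks opened.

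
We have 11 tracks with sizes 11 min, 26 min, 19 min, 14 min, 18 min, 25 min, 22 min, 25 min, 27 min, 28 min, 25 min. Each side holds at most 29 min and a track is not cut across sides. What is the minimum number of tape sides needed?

10

Total = 28 + 27 + 26 + 25 + 25 + 25 + 22 + 19 + 18 + 14 + 11 = 240 min.
Lower bound: ⌈240/29⌉ = 9 tape sides.
A packing using 10 tape sides:
  side 1: 28 = 28
  side 2: 27 = 27
  side 3: 26 = 26
  side 4: 25 = 25
  side 5: 25 = 25
  side 6: 25 = 25
  side 7: 22 = 22
  side 8: 19 = 19
  side 9: 18 + 11 = 29
  side 10: 14 = 14
No arrangement into 9 tape sides stays within capacity, so 10 is optimal.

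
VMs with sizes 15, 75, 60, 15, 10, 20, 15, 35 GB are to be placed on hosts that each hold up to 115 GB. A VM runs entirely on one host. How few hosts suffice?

3

Total = 75 + 60 + 35 + 20 + 15 + 15 + 15 + 10 = 245 GB.
Lower bound: ⌈245/115⌉ = 3 hosts.
A packing using 3 hosts:
  host 1: 75 + 35 = 110
  host 2: 60 + 20 + 15 + 15 = 110
  host 3: 15 + 10 = 25
This matches the lower bound, so 3 is optimal.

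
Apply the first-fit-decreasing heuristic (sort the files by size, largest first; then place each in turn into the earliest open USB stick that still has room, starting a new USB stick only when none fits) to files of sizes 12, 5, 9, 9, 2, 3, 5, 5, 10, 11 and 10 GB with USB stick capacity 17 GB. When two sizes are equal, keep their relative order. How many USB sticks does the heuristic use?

6

Sorted descending: 12, 11, 10, 10, 9, 9, 5, 5, 5, 3, 2.
  12 → USB stick 1 (new)  [load 12/17]
  11 → USB stick 2 (new)  [load 11/17]
  10 → USB stick 3 (new)  [load 10/17]
  10 → USB stick 4 (new)  [load 10/17]
  9 → USB stick 5 (new)  [load 9/17]
  9 → USB stick 6 (new)  [load 9/17]
  5 → USB stick 1  [load 17/17]
  5 → USB stick 2  [load 16/17]
  5 → USB stick 3  [load 15/17]
  3 → USB stick 4  [load 13/17]
  2 → USB stick 3  [load 17/17]
6 USB sticks opened.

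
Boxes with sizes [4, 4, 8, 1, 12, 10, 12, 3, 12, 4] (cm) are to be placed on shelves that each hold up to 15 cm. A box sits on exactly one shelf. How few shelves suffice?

6

Total = 12 + 12 + 12 + 10 + 8 + 4 + 4 + 4 + 3 + 1 = 70 cm.
Lower bound: ⌈70/15⌉ = 5 shelves.
A packing using 6 shelves:
  shelf 1: 12 + 3 = 15
  shelf 2: 12 + 1 = 13
  shelf 3: 12 = 12
  shelf 4: 10 + 4 = 14
  shelf 5: 8 + 4 = 12
  shelf 6: 4 = 4
No arrangement into 5 shelves stays within capacity, so 6 is optimal.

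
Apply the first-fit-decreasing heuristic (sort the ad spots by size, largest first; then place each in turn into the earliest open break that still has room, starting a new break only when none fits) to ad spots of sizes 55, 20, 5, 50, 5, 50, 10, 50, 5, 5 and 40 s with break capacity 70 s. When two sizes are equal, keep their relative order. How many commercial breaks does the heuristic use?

5

Sorted descending: 55, 50, 50, 50, 40, 20, 10, 5, 5, 5, 5.
  55 → break 1 (new)  [load 55/70]
  50 → break 2 (new)  [load 50/70]
  50 → break 3 (new)  [load 50/70]
  50 → break 4 (new)  [load 50/70]
  40 → break 5 (new)  [load 40/70]
  20 → break 2  [load 70/70]
  10 → break 1  [load 65/70]
  5 → break 1  [load 70/70]
  5 → break 3  [load 55/70]
  5 → break 3  [load 60/70]
  5 → break 3  [load 65/70]
5 commercial breaks opened.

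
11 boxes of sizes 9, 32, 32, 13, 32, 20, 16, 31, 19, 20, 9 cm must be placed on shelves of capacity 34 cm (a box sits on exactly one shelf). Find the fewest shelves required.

8

Total = 32 + 32 + 32 + 31 + 20 + 20 + 19 + 16 + 13 + 9 + 9 = 233 cm.
Lower bound: ⌈233/34⌉ = 7 shelves.
A packing using 8 shelves:
  shelf 1: 32 = 32
  shelf 2: 32 = 32
  shelf 3: 32 = 32
  shelf 4: 31 = 31
  shelf 5: 20 + 13 = 33
  shelf 6: 20 + 9 = 29
  shelf 7: 19 + 9 = 28
  shelf 8: 16 = 16
No arrangement into 7 shelves stays within capacity, so 8 is optimal.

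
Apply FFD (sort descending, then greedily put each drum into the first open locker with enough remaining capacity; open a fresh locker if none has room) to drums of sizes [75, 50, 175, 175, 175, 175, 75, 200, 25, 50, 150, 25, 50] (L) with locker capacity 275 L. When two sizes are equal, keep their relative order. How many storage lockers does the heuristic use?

6

Sorted descending: 200, 175, 175, 175, 175, 150, 75, 75, 50, 50, 50, 25, 25.
  200 → locker 1 (new)  [load 200/275]
  175 → locker 2 (new)  [load 175/275]
  175 → locker 3 (new)  [load 175/275]
  175 → locker 4 (new)  [load 175/275]
  175 → locker 5 (new)  [load 175/275]
  150 → locker 6 (new)  [load 150/275]
  75 → locker 1  [load 275/275]
  75 → locker 2  [load 250/275]
  50 → locker 3  [load 225/275]
  50 → locker 3  [load 275/275]
  50 → locker 4  [load 225/275]
  25 → locker 2  [load 275/275]
  25 → locker 4  [load 250/275]
6 storage lockers opened.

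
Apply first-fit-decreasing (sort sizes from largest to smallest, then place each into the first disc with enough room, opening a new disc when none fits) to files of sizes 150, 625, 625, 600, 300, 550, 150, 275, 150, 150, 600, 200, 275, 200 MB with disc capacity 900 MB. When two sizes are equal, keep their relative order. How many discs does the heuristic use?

Sorted descending: 625, 625, 600, 600, 550, 300, 275, 275, 200, 200, 150, 150, 150, 150.
  625 → disc 1 (new)  [load 625/900]
  625 → disc 2 (new)  [load 625/900]
  600 → disc 3 (new)  [load 600/900]
  600 → disc 4 (new)  [load 600/900]
  550 → disc 5 (new)  [load 550/900]
  300 → disc 3  [load 900/900]
  275 → disc 1  [load 900/900]
  275 → disc 2  [load 900/900]
  200 → disc 4  [load 800/900]
  200 → disc 5  [load 750/900]
  150 → disc 5  [load 900/900]
  150 → disc 6 (new)  [load 150/900]
  150 → disc 6  [load 300/900]
  150 → disc 6  [load 450/900]
6 discs opened.

6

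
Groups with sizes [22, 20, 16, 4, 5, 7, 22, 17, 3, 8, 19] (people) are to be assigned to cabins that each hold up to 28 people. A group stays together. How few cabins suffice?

6

Total = 22 + 22 + 20 + 19 + 17 + 16 + 8 + 7 + 5 + 4 + 3 = 143 people.
Lower bound: ⌈143/28⌉ = 6 cabins.
A packing using 6 cabins:
  cabin 1: 22 + 5 = 27
  cabin 2: 22 + 4 = 26
  cabin 3: 20 + 8 = 28
  cabin 4: 19 + 7 = 26
  cabin 5: 17 + 3 = 20
  cabin 6: 16 = 16
This matches the lower bound, so 6 is optimal.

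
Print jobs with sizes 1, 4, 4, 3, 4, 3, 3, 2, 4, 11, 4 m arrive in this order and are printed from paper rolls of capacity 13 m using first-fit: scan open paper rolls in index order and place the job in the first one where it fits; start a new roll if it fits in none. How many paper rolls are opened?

4

  1 → roll 1 (new)  [load 1/13]
  4 → roll 1  [load 5/13]
  4 → roll 1  [load 9/13]
  3 → roll 1  [load 12/13]
  4 → roll 2 (new)  [load 4/13]
  3 → roll 2  [load 7/13]
  3 → roll 2  [load 10/13]
  2 → roll 2  [load 12/13]
  4 → roll 3 (new)  [load 4/13]
  11 → roll 4 (new)  [load 11/13]
  4 → roll 3  [load 8/13]
4 paper rolls opened.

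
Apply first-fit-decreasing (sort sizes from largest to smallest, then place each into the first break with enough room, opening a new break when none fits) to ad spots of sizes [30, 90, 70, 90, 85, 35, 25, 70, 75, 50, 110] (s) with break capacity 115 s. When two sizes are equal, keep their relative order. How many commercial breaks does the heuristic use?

Sorted descending: 110, 90, 90, 85, 75, 70, 70, 50, 35, 30, 25.
  110 → break 1 (new)  [load 110/115]
  90 → break 2 (new)  [load 90/115]
  90 → break 3 (new)  [load 90/115]
  85 → break 4 (new)  [load 85/115]
  75 → break 5 (new)  [load 75/115]
  70 → break 6 (new)  [load 70/115]
  70 → break 7 (new)  [load 70/115]
  50 → break 8 (new)  [load 50/115]
  35 → break 5  [load 110/115]
  30 → break 4  [load 115/115]
  25 → break 2  [load 115/115]
8 commercial breaks opened.

8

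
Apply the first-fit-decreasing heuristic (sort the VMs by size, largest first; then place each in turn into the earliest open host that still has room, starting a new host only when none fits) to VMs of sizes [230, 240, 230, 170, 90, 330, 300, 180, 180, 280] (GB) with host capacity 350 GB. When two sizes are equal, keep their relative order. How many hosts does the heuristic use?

Sorted descending: 330, 300, 280, 240, 230, 230, 180, 180, 170, 90.
  330 → host 1 (new)  [load 330/350]
  300 → host 2 (new)  [load 300/350]
  280 → host 3 (new)  [load 280/350]
  240 → host 4 (new)  [load 240/350]
  230 → host 5 (new)  [load 230/350]
  230 → host 6 (new)  [load 230/350]
  180 → host 7 (new)  [load 180/350]
  180 → host 8 (new)  [load 180/350]
  170 → host 7  [load 350/350]
  90 → host 4  [load 330/350]
8 hosts opened.

8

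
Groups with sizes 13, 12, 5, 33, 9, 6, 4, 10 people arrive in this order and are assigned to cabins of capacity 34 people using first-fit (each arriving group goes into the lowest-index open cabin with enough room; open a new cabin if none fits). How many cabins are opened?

3

  13 → cabin 1 (new)  [load 13/34]
  12 → cabin 1  [load 25/34]
  5 → cabin 1  [load 30/34]
  33 → cabin 2 (new)  [load 33/34]
  9 → cabin 3 (new)  [load 9/34]
  6 → cabin 3  [load 15/34]
  4 → cabin 1  [load 34/34]
  10 → cabin 3  [load 25/34]
3 cabins opened.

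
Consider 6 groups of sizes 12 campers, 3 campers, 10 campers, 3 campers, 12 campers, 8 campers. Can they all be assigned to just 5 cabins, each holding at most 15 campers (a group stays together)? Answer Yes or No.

Yes

A valid assignment using 4 cabins:
  cabin 1: 12 + 3 = 15
  cabin 2: 12 + 3 = 15
  cabin 3: 10 = 10
  cabin 4: 8 = 8
That uses only 4 ≤ 5, so 5 cabins are enough.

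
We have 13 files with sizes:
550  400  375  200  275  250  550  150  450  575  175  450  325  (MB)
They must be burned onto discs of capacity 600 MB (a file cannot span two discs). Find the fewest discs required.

Total = 575 + 550 + 550 + 450 + 450 + 400 + 375 + 325 + 275 + 250 + 200 + 175 + 150 = 4725 MB.
Lower bound: ⌈4725/600⌉ = 8 discs.
A packing using 9 discs:
  disc 1: 575 = 575
  disc 2: 550 = 550
  disc 3: 550 = 550
  disc 4: 450 + 150 = 600
  disc 5: 450 = 450
  disc 6: 400 + 200 = 600
  disc 7: 375 + 175 = 550
  disc 8: 325 + 275 = 600
  disc 9: 250 = 250
No arrangement into 8 discs stays within capacity, so 9 is optimal.

9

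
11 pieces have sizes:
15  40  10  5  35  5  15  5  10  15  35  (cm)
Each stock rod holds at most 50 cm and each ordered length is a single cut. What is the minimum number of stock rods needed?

4

Total = 40 + 35 + 35 + 15 + 15 + 15 + 10 + 10 + 5 + 5 + 5 = 190 cm.
Lower bound: ⌈190/50⌉ = 4 stock rods.
A packing using 4 stock rods:
  stock rod 1: 40 + 10 = 50
  stock rod 2: 35 + 15 = 50
  stock rod 3: 35 + 15 = 50
  stock rod 4: 15 + 10 + 5 + 5 + 5 = 40
This matches the lower bound, so 4 is optimal.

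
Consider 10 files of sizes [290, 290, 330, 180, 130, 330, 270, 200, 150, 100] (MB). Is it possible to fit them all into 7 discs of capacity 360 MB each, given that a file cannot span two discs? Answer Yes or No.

Total = 2270 MB; ⌈2270/360⌉ = 7.
The bound of 7 does not rule out 7, but exhaustive search shows no assignment into 7 discs of capacity 360 MB exists — the minimum is 8.

No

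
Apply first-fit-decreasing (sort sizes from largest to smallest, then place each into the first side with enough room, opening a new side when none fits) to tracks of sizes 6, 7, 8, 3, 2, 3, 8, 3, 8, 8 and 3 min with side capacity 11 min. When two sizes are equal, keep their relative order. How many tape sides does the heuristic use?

Sorted descending: 8, 8, 8, 8, 7, 6, 3, 3, 3, 3, 2.
  8 → side 1 (new)  [load 8/11]
  8 → side 2 (new)  [load 8/11]
  8 → side 3 (new)  [load 8/11]
  8 → side 4 (new)  [load 8/11]
  7 → side 5 (new)  [load 7/11]
  6 → side 6 (new)  [load 6/11]
  3 → side 1  [load 11/11]
  3 → side 2  [load 11/11]
  3 → side 3  [load 11/11]
  3 → side 4  [load 11/11]
  2 → side 5  [load 9/11]
6 tape sides opened.

6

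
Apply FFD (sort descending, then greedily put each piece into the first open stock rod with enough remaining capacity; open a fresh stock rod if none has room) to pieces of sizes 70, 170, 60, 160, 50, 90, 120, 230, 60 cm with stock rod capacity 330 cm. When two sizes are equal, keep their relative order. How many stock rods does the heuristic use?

4

Sorted descending: 230, 170, 160, 120, 90, 70, 60, 60, 50.
  230 → stock rod 1 (new)  [load 230/330]
  170 → stock rod 2 (new)  [load 170/330]
  160 → stock rod 2  [load 330/330]
  120 → stock rod 3 (new)  [load 120/330]
  90 → stock rod 1  [load 320/330]
  70 → stock rod 3  [load 190/330]
  60 → stock rod 3  [load 250/330]
  60 → stock rod 3  [load 310/330]
  50 → stock rod 4 (new)  [load 50/330]
4 stock rods opened.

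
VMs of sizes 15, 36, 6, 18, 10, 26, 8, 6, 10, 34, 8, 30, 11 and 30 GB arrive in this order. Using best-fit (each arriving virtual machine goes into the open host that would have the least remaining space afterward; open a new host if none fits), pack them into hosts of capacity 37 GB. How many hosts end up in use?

  15 → host 1 (new)  [load 15/37]
  36 → host 2 (new)  [load 36/37]
  6 → host 1  [load 21/37]
  18 → host 3 (new)  [load 18/37]
  10 → host 1  [load 31/37]
  26 → host 4 (new)  [load 26/37]
  8 → host 4  [load 34/37]
  6 → host 1  [load 37/37]
  10 → host 3  [load 28/37]
  34 → host 5 (new)  [load 34/37]
  8 → host 3  [load 36/37]
  30 → host 6 (new)  [load 30/37]
  11 → host 7 (new)  [load 11/37]
  30 → host 8 (new)  [load 30/37]
8 hosts opened.

8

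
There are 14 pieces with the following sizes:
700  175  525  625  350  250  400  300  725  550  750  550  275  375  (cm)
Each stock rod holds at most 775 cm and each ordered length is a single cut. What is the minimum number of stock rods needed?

10

Total = 750 + 725 + 700 + 625 + 550 + 550 + 525 + 400 + 375 + 350 + 300 + 275 + 250 + 175 = 6550 cm.
Lower bound: ⌈6550/775⌉ = 9 stock rods.
A packing using 10 stock rods:
  stock rod 1: 750 = 750
  stock rod 2: 725 = 725
  stock rod 3: 700 = 700
  stock rod 4: 625 = 625
  stock rod 5: 550 + 175 = 725
  stock rod 6: 550 = 550
  stock rod 7: 525 + 250 = 775
  stock rod 8: 400 + 375 = 775
  stock rod 9: 350 + 300 = 650
  stock rod 10: 275 = 275
No arrangement into 9 stock rods stays within capacity, so 10 is optimal.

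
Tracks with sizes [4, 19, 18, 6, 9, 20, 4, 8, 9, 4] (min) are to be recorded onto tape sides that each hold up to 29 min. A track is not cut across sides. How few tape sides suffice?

Total = 20 + 19 + 18 + 9 + 9 + 8 + 6 + 4 + 4 + 4 = 101 min.
Lower bound: ⌈101/29⌉ = 4 tape sides.
A packing using 4 tape sides:
  side 1: 20 + 9 = 29
  side 2: 19 + 9 = 28
  side 3: 18 + 8 = 26
  side 4: 6 + 4 + 4 + 4 = 18
This matches the lower bound, so 4 is optimal.

4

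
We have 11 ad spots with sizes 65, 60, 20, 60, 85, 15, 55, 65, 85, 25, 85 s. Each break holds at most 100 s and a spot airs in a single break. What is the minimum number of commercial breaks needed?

8

Total = 85 + 85 + 85 + 65 + 65 + 60 + 60 + 55 + 25 + 20 + 15 = 620 s.
Lower bound: ⌈620/100⌉ = 7 commercial breaks.
Also, 8 ad spots each exceed 50 s, and no two of those can share a break, so at least 8 commercial breaks are needed.
A packing using 8 commercial breaks:
  break 1: 85 + 15 = 100
  break 2: 85 = 85
  break 3: 85 = 85
  break 4: 65 + 25 = 90
  break 5: 65 + 20 = 85
  break 6: 60 = 60
  break 7: 60 = 60
  break 8: 55 = 55
This matches the lower bound, so 8 is optimal.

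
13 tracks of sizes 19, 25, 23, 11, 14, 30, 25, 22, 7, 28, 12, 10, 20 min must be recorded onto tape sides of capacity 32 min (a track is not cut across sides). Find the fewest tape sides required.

Total = 30 + 28 + 25 + 25 + 23 + 22 + 20 + 19 + 14 + 12 + 11 + 10 + 7 = 246 min.
Lower bound: ⌈246/32⌉ = 8 tape sides.
A packing using 9 tape sides:
  side 1: 30 = 30
  side 2: 28 = 28
  side 3: 25 + 7 = 32
  side 4: 25 = 25
  side 5: 23 = 23
  side 6: 22 + 10 = 32
  side 7: 20 + 12 = 32
  side 8: 19 + 11 = 30
  side 9: 14 = 14
No arrangement into 8 tape sides stays within capacity, so 9 is optimal.

9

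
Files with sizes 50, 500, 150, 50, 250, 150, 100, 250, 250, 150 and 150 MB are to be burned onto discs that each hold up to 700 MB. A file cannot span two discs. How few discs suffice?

3

Total = 500 + 250 + 250 + 250 + 150 + 150 + 150 + 150 + 100 + 50 + 50 = 2050 MB.
Lower bound: ⌈2050/700⌉ = 3 discs.
A packing using 3 discs:
  disc 1: 500 + 150 + 50 = 700
  disc 2: 250 + 250 + 150 + 50 = 700
  disc 3: 250 + 150 + 150 + 100 = 650
This matches the lower bound, so 3 is optimal.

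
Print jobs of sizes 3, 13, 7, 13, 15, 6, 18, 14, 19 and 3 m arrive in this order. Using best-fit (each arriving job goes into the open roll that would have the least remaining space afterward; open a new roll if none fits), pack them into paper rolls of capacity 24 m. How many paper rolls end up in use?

  3 → roll 1 (new)  [load 3/24]
  13 → roll 1  [load 16/24]
  7 → roll 1  [load 23/24]
  13 → roll 2 (new)  [load 13/24]
  15 → roll 3 (new)  [load 15/24]
  6 → roll 3  [load 21/24]
  18 → roll 4 (new)  [load 18/24]
  14 → roll 5 (new)  [load 14/24]
  19 → roll 6 (new)  [load 19/24]
  3 → roll 3  [load 24/24]
6 paper rolls opened.

6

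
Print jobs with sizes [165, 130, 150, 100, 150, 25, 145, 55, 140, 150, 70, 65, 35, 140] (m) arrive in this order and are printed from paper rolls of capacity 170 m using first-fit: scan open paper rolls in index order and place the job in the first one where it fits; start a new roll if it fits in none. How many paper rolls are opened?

  165 → roll 1 (new)  [load 165/170]
  130 → roll 2 (new)  [load 130/170]
  150 → roll 3 (new)  [load 150/170]
  100 → roll 4 (new)  [load 100/170]
  150 → roll 5 (new)  [load 150/170]
  25 → roll 2  [load 155/170]
  145 → roll 6 (new)  [load 145/170]
  55 → roll 4  [load 155/170]
  140 → roll 7 (new)  [load 140/170]
  150 → roll 8 (new)  [load 150/170]
  70 → roll 9 (new)  [load 70/170]
  65 → roll 9  [load 135/170]
  35 → roll 9  [load 170/170]
  140 → roll 10 (new)  [load 140/170]
10 paper rolls opened.

10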